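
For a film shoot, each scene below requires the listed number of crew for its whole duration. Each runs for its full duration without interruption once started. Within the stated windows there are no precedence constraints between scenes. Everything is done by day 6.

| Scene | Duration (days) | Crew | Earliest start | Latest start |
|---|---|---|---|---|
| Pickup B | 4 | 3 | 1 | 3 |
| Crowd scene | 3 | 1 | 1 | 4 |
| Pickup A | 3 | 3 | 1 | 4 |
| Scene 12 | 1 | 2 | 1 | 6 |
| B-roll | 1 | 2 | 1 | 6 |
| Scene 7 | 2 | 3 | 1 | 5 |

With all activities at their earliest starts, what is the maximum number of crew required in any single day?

14

Early-start schedule: Pickup B@1, Crowd scene@1, Pickup A@1, Scene 12@1, B-roll@1, Scene 7@1.
Load per day: day 1: 14, day 2: 10, day 3: 7, day 4: 3, day 5: 0, day 6: 0.
Peak is 14.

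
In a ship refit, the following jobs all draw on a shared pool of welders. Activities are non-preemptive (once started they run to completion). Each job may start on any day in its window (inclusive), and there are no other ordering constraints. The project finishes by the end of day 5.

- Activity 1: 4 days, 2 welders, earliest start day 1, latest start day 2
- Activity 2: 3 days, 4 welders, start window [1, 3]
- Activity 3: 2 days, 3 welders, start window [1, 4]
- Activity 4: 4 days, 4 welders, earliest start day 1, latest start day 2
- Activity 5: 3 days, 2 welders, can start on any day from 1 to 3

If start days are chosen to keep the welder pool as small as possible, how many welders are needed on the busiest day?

12

Early-start (Activity 1@1, Activity 2@1, Activity 3@1, Activity 4@1, Activity 5@1) gives peak 15: d1:15  d2:15  d3:12  d4:6  d5:0.
Shift Activity 3→4.
Schedule Activity 1@1, Activity 2@1, Activity 3@4, Activity 4@1, Activity 5@1: d1:12  d2:12  d3:12  d4:9  d5:3 — peak 12.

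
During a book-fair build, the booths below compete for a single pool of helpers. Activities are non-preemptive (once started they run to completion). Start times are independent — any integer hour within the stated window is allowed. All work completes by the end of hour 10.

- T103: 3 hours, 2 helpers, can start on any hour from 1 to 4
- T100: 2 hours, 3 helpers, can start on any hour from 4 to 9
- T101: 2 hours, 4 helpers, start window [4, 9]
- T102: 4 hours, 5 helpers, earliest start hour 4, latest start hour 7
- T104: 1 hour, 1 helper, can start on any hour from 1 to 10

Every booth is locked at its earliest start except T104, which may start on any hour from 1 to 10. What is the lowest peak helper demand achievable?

T104@1: h1:3  h2:2  h3:2  h4:12  h5:12  h6:5  h7:5  h8:0  h9:0  h10:0 → peak 12
T104@2: h1:2  h2:3  h3:2  h4:12  h5:12  h6:5  h7:5  h8:0  h9:0  h10:0 → peak 12
T104@3: h1:2  h2:2  h3:3  h4:12  h5:12  h6:5  h7:5  h8:0  h9:0  h10:0 → peak 12
T104@4: h1:2  h2:2  h3:2  h4:13  h5:12  h6:5  h7:5  h8:0  h9:0  h10:0 → peak 13
T104@5: h1:2  h2:2  h3:2  h4:12  h5:13  h6:5  h7:5  h8:0  h9:0  h10:0 → peak 13
T104@6: h1:2  h2:2  h3:2  h4:12  h5:12  h6:6  h7:5  h8:0  h9:0  h10:0 → peak 12
T104@7: h1:2  h2:2  h3:2  h4:12  h5:12  h6:5  h7:6  h8:0  h9:0  h10:0 → peak 12
T104@8: h1:2  h2:2  h3:2  h4:12  h5:12  h6:5  h7:5  h8:1  h9:0  h10:0 → peak 12
T104@9: h1:2  h2:2  h3:2  h4:12  h5:12  h6:5  h7:5  h8:0  h9:1  h10:0 → peak 12
T104@10: h1:2  h2:2  h3:2  h4:12  h5:12  h6:5  h7:5  h8:0  h9:0  h10:1 → peak 12
Best is T104@1, peak 12.

12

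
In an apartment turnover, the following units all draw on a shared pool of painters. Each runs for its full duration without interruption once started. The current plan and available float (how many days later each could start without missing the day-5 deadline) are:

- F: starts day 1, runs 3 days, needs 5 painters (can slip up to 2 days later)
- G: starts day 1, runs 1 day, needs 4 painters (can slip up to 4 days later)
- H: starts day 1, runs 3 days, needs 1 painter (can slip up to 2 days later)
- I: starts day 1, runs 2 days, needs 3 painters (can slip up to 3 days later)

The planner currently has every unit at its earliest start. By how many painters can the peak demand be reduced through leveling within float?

6

Early-start peak: d1:13  d2:9  d3:6  d4:0  d5:0 ⇒ 13.
Leveled (F@1, G@4, H@1, I@4): d1:6  d2:6  d3:6  d4:7  d5:3 ⇒ 7.
Reduction 13 − 7 = 6.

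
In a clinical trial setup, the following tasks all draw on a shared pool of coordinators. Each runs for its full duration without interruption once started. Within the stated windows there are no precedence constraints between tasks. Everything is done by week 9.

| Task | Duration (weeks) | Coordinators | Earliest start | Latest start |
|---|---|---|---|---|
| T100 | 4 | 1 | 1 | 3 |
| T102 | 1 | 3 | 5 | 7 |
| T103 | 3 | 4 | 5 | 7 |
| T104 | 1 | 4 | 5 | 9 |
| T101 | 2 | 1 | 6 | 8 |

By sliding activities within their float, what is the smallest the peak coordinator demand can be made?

Early-start (T100@1, T102@5, T103@5, T104@5, T101@6) gives peak 11: w1:1  w2:1  w3:1  w4:1  w5:11  w6:5  w7:5  w8:0  w9:0.
Shift T103→6, T104→9.
Schedule T100@1, T102@5, T103@6, T104@9, T101@6: w1:1  w2:1  w3:1  w4:1  w5:3  w6:5  w7:5  w8:4  w9:4 — peak 5.

5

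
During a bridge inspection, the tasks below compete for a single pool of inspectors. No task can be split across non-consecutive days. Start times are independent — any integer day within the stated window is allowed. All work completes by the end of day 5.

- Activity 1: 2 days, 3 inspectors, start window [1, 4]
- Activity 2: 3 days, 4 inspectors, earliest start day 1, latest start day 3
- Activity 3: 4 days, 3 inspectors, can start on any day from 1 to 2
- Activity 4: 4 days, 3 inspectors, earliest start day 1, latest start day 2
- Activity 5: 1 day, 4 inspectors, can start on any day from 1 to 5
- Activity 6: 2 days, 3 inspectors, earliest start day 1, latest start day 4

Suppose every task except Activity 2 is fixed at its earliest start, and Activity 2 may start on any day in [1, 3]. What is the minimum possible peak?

Activity 2@1: d1:20  d2:16  d3:10  d4:6  d5:0 → peak 20
Activity 2@2: d1:16  d2:16  d3:10  d4:10  d5:0 → peak 16
Activity 2@3: d1:16  d2:12  d3:10  d4:10  d5:4 → peak 16
Best is Activity 2@2, peak 16.

16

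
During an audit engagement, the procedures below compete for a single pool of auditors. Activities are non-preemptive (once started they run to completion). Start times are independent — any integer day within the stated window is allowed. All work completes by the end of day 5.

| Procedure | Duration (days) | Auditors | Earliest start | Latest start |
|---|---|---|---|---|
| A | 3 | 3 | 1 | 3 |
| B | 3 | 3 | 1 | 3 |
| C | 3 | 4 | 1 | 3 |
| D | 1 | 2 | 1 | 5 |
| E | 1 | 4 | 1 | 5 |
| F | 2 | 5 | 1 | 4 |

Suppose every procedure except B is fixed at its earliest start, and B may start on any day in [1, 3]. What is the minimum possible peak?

18

B@1: d1:21  d2:15  d3:10  d4:0  d5:0 → peak 21
B@2: d1:18  d2:15  d3:10  d4:3  d5:0 → peak 18
B@3: d1:18  d2:12  d3:10  d4:3  d5:3 → peak 18
Best is B@2, peak 18.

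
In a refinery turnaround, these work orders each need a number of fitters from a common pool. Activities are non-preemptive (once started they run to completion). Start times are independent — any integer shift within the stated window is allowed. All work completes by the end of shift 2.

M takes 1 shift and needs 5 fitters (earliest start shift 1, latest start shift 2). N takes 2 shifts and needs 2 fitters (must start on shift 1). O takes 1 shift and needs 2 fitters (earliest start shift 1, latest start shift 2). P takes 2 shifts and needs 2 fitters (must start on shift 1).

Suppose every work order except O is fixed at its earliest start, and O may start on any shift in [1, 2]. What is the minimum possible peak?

9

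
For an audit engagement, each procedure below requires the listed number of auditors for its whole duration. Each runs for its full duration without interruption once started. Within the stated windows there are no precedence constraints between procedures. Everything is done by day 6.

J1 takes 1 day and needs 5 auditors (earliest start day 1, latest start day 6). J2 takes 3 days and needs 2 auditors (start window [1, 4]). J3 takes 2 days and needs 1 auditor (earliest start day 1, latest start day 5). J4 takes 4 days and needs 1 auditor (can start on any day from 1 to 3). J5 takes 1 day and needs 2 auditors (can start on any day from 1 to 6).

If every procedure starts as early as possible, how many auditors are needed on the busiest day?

11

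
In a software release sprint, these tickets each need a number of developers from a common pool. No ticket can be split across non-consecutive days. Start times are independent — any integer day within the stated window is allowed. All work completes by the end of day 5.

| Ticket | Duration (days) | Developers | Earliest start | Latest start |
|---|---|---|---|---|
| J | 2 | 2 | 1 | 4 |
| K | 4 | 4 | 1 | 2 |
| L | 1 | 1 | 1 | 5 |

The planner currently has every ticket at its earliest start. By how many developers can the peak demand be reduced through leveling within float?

1

Early-start peak: d1:7  d2:6  d3:4  d4:4  d5:0 ⇒ 7.
Leveled (J@1, K@1, L@3): d1:6  d2:6  d3:5  d4:4  d5:0 ⇒ 6.
Reduction 7 − 6 = 1.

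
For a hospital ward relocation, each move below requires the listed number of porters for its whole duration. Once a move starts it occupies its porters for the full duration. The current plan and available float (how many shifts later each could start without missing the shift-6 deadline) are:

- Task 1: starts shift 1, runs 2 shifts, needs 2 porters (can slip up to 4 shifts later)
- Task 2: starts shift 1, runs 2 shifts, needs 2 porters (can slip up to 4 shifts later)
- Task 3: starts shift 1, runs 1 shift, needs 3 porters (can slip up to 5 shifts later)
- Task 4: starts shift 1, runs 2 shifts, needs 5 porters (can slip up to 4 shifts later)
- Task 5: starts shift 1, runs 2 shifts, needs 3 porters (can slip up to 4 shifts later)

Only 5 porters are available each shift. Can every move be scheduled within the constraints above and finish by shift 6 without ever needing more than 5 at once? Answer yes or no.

yes

Schedule Task 1@1, Task 2@2, Task 3@1, Task 4@5, Task 5@3: s1:5  s2:4  s3:5  s4:3  s5:5  s6:5 — peak 5 ≤ 5.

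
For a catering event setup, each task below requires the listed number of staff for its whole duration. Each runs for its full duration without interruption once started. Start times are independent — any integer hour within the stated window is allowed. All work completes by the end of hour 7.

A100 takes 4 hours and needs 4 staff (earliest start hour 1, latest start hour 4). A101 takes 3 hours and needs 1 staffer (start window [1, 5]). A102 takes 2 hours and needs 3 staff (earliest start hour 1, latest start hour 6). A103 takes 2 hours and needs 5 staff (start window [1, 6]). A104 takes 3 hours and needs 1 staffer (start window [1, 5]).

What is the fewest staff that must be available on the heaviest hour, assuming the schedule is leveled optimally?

7

Early-start (A100@1, A101@1, A102@1, A103@1, A104@1) gives peak 14: h1:14  h2:14  h3:6  h4:4  h5:0  h6:0  h7:0.
Shift A102→4, A103→6.
Schedule A100@1, A101@1, A102@4, A103@6, A104@1: h1:6  h2:6  h3:6  h4:7  h5:3  h6:5  h7:5 — peak 7.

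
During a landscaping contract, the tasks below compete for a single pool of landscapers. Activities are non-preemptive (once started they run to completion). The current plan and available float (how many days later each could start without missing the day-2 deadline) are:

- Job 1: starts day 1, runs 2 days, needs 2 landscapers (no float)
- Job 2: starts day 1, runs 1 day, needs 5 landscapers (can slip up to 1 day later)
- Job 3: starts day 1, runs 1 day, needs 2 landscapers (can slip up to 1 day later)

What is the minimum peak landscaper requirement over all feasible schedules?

Early-start (Job 1@1, Job 2@1, Job 3@1) gives peak 9: d1:9  d2:2.
Shift Job 3→2.
Schedule Job 1@1, Job 2@1, Job 3@2: d1:7  d2:4 — peak 7.
No arrangement of the 4 feasible schedules does better.

7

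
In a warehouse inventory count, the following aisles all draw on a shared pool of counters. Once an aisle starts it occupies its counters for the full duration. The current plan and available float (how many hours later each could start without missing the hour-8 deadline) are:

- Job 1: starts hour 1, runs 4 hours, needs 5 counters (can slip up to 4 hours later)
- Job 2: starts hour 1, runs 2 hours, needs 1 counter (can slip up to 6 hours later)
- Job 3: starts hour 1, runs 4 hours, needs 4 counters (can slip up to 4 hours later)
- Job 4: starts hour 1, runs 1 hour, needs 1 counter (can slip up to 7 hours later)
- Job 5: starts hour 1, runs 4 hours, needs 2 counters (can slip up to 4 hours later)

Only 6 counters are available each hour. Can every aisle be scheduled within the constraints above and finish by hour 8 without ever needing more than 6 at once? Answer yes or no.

yes

Schedule Job 1@1, Job 2@1, Job 3@5, Job 4@3, Job 5@5: h1:6  h2:6  h3:6  h4:5  h5:6  h6:6  h7:6  h8:6 — peak 6 ≤ 6.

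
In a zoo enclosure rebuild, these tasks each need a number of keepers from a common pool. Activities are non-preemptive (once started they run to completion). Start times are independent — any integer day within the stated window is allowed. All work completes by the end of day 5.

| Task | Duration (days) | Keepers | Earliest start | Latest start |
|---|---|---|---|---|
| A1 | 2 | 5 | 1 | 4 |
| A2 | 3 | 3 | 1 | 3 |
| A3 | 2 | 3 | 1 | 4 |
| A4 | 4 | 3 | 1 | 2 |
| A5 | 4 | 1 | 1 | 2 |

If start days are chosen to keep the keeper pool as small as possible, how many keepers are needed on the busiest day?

10

Early-start (A1@1, A2@1, A3@1, A4@1, A5@1) gives peak 15: d1:15  d2:15  d3:7  d4:4  d5:0.
Shift A2→3, A3→3.
Schedule A1@1, A2@3, A3@3, A4@1, A5@1: d1:9  d2:9  d3:10  d4:10  d5:3 — peak 10.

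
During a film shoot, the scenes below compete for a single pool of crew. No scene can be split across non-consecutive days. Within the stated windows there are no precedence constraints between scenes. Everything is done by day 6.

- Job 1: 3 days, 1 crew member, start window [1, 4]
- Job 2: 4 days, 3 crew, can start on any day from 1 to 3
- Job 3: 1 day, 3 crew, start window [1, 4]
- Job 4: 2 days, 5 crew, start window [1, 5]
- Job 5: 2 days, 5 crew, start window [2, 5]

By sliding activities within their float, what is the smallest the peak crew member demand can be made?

Early-start (Job 1@1, Job 2@1, Job 3@1, Job 4@1, Job 5@2) gives peak 14: d1:12  d2:14  d3:9  d4:3  d5:0  d6:0.
Shift Job 2→3, Job 3→3, Job 5→4.
Schedule Job 1@1, Job 2@3, Job 3@3, Job 4@1, Job 5@4: d1:6  d2:6  d3:7  d4:8  d5:8  d6:3 — peak 8.

8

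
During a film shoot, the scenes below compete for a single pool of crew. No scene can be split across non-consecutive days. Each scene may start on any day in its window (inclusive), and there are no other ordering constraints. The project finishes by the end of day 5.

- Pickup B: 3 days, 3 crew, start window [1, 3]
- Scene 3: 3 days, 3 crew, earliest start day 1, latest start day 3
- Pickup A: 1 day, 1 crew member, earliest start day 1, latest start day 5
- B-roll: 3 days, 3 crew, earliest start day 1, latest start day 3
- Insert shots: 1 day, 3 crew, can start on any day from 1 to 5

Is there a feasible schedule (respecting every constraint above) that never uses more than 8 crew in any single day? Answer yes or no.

no

The minimum achievable peak is 9; 8 < 9, so no feasible schedule stays within the cap.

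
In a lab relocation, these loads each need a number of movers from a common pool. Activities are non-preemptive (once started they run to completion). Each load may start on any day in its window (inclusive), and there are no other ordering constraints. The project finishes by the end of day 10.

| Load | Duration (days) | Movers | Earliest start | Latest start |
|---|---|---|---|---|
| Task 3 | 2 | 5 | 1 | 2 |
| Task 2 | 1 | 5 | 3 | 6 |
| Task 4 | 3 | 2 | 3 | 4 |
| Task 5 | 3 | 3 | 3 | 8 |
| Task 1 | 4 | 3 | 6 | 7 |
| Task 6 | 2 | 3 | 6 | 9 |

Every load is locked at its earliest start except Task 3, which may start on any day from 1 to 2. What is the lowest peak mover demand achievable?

Task 3@1: d1:5  d2:5  d3:10  d4:5  d5:5  d6:6  d7:6  d8:3  d9:3  d10:0 → peak 10
Task 3@2: d1:0  d2:5  d3:15  d4:5  d5:5  d6:6  d7:6  d8:3  d9:3  d10:0 → peak 15
Best is Task 3@1, peak 10.

10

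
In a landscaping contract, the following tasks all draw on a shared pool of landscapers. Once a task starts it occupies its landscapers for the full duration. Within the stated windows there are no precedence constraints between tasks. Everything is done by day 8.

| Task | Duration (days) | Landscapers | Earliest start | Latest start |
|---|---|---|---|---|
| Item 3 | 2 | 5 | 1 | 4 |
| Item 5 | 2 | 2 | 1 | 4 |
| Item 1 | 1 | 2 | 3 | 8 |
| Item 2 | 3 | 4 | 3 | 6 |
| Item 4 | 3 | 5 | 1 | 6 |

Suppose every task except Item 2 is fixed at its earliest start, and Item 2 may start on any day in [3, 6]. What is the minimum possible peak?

12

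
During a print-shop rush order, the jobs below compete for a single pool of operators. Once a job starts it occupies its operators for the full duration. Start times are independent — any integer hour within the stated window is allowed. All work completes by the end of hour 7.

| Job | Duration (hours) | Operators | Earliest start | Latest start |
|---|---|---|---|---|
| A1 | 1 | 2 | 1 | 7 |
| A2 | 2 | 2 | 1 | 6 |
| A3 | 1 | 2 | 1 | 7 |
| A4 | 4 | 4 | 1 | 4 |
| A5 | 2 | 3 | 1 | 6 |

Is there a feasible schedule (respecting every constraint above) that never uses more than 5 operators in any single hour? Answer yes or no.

Schedule A1@1, A2@1, A3@3, A4@4, A5@2: h1:4  h2:5  h3:5  h4:4  h5:4  h6:4  h7:4 — peak 5 ≤ 5.

yes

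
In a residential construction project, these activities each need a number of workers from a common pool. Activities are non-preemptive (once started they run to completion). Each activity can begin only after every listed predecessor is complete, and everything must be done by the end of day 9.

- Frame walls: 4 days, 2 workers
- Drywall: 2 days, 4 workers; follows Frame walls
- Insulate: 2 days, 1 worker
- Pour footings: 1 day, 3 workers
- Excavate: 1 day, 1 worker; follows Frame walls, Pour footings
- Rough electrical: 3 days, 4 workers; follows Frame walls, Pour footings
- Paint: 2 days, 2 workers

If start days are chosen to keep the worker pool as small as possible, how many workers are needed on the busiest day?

Early-start (Frame walls@1, Drywall@5, Insulate@1, Pour footings@1, Excavate@5, Rough electrical@5, Paint@1) gives peak 9: d1:8  d2:5  d3:2  d4:2  d5:9  d6:8  d7:4  d8:0  d9:0.
Shift Pour footings→3, Rough electrical→7.
Schedule Frame walls@1, Drywall@5, Insulate@1, Pour footings@3, Excavate@5, Rough electrical@7, Paint@1: d1:5  d2:5  d3:5  d4:2  d5:5  d6:4  d7:4  d8:4  d9:4 — peak 5.
Total worker-days = 38 over 9 days ⇒ peak ≥ ⌈38/9⌉ = 5, so 5 is optimal.

5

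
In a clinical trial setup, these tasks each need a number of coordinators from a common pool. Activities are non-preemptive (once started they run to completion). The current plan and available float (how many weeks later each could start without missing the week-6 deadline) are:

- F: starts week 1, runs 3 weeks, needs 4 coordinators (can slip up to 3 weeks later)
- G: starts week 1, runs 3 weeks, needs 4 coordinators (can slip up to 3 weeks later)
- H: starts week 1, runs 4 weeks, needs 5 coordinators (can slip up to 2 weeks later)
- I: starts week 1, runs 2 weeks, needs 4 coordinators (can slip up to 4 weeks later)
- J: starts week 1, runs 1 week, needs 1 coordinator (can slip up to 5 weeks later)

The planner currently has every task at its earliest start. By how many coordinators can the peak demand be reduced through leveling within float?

9

Early-start peak: w1:18  w2:17  w3:13  w4:5  w5:0  w6:0 ⇒ 18.
Leveled (F@1, G@4, H@1, I@5, J@5): w1:9  w2:9  w3:9  w4:9  w5:9  w6:8 ⇒ 9.
Reduction 18 − 9 = 9.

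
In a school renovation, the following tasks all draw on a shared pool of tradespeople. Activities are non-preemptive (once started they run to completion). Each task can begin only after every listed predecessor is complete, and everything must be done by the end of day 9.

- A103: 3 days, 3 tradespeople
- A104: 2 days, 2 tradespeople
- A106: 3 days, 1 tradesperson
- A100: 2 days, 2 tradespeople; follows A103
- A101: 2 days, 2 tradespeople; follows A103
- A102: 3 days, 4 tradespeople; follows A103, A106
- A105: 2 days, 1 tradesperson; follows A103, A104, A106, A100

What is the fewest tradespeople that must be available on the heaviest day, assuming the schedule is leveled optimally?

5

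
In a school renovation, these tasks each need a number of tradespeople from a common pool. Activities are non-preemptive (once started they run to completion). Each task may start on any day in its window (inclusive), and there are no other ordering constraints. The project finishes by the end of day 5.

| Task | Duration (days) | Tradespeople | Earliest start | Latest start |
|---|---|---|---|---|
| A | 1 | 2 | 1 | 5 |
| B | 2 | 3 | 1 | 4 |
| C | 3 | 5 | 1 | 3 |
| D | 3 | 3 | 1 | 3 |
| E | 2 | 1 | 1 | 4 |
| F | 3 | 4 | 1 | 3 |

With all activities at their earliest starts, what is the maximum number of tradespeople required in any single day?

Early-start schedule: A@1, B@1, C@1, D@1, E@1, F@1.
Load per day: day 1: 18, day 2: 16, day 3: 12, day 4: 0, day 5: 0.
Peak is 18.

18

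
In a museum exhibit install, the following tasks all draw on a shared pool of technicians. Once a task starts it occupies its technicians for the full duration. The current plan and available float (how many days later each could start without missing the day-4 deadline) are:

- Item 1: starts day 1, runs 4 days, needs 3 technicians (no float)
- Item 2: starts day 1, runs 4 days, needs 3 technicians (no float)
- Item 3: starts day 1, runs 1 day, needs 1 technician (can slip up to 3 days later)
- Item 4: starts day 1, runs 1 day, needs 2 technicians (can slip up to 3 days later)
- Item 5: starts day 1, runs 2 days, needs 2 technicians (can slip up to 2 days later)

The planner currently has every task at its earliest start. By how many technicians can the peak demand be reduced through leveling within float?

Early-start peak: d1:11  d2:8  d3:6  d4:6 ⇒ 11.
Leveled (Item 1@1, Item 2@1, Item 3@1, Item 4@2, Item 5@3): d1:7  d2:8  d3:8  d4:8 ⇒ 8.
Reduction 11 − 8 = 3.

3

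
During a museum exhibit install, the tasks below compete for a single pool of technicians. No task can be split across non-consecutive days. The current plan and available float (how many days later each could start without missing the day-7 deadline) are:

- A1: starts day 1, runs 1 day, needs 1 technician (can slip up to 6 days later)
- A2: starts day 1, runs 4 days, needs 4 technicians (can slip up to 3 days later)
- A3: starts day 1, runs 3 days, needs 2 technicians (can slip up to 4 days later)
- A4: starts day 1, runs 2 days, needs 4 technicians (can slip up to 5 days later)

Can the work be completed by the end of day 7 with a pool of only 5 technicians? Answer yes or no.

The minimum achievable peak is 6; 5 < 6, so no feasible schedule stays within the cap.

no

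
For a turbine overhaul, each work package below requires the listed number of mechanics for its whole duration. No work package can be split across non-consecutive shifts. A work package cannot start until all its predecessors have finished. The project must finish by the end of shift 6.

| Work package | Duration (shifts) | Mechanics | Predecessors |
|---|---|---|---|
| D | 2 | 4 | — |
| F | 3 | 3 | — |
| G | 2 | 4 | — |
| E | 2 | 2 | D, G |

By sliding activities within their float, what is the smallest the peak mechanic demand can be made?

7

Early-start (D@1, F@1, G@1, E@3) gives peak 11: s1:11  s2:11  s3:5  s4:2  s5:0  s6:0.
Shift G→3, E→5.
Schedule D@1, F@1, G@3, E@5: s1:7  s2:7  s3:7  s4:4  s5:2  s6:2 — peak 7.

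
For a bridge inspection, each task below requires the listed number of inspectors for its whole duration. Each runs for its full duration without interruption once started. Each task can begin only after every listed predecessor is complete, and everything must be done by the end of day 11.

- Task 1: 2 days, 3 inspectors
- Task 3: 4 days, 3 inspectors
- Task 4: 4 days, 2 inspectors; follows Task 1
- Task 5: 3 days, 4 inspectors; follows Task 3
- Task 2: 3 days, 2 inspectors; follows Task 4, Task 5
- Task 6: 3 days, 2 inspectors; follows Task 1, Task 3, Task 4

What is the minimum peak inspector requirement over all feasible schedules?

Schedule Task 1@1, Task 3@1, Task 4@3, Task 5@5, Task 2@8, Task 6@7: d1:6  d2:6  d3:5  d4:5  d5:6  d6:6  d7:6  d8:4  d9:4  d10:2  d11:0 — peak 6.

6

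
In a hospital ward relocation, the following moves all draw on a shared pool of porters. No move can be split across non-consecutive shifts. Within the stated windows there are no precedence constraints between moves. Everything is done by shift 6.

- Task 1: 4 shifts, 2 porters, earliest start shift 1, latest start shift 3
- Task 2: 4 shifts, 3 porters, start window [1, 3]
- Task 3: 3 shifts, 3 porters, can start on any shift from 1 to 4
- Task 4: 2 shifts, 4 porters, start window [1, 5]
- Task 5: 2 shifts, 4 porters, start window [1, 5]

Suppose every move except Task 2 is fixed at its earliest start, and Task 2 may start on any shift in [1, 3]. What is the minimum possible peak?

Task 2@1: s1:16  s2:16  s3:8  s4:5  s5:0  s6:0 → peak 16
Task 2@2: s1:13  s2:16  s3:8  s4:5  s5:3  s6:0 → peak 16
Task 2@3: s1:13  s2:13  s3:8  s4:5  s5:3  s6:3 → peak 13
Best is Task 2@3, peak 13.

13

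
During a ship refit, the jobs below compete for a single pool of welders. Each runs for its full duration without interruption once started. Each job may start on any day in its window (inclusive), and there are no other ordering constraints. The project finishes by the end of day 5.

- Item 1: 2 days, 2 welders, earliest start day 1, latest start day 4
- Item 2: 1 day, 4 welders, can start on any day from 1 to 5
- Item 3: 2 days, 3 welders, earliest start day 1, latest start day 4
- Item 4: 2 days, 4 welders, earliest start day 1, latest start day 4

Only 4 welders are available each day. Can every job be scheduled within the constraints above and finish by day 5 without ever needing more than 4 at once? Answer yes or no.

no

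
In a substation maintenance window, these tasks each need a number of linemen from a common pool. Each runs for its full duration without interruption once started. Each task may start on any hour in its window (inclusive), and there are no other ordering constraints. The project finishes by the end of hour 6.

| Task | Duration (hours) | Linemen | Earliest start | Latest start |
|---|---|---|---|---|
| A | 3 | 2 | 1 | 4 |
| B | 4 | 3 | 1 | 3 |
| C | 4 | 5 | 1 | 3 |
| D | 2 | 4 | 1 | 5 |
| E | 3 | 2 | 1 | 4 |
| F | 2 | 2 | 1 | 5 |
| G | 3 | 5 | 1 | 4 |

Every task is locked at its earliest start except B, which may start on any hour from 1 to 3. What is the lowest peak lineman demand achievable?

20

B@1: h1:23  h2:23  h3:17  h4:8  h5:0  h6:0 → peak 23
B@2: h1:20  h2:23  h3:17  h4:8  h5:3  h6:0 → peak 23
B@3: h1:20  h2:20  h3:17  h4:8  h5:3  h6:3 → peak 20
Best is B@3, peak 20.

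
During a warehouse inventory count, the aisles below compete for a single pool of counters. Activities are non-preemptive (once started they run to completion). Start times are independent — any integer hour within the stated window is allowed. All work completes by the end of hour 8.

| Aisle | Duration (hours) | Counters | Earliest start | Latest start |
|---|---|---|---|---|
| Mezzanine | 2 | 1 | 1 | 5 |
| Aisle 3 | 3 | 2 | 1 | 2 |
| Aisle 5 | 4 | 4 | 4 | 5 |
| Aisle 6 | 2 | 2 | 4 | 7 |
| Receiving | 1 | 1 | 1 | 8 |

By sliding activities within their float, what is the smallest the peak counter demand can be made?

Schedule Mezzanine@1, Aisle 3@1, Aisle 5@4, Aisle 6@4, Receiving@1: h1:4  h2:3  h3:2  h4:6  h5:6  h6:4  h7:4  h8:0 — peak 6.

6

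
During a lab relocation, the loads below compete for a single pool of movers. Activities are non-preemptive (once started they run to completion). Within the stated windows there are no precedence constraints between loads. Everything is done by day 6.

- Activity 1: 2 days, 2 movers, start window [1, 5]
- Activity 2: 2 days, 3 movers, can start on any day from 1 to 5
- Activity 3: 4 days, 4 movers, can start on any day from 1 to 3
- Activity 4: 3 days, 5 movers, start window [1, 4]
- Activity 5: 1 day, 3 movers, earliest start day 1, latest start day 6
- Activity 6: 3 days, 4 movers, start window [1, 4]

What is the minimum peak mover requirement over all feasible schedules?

Early-start (Activity 1@1, Activity 2@1, Activity 3@1, Activity 4@1, Activity 5@1, Activity 6@1) gives peak 21: d1:21  d2:18  d3:13  d4:4  d5:0  d6:0.
Shift Activity 1→2, Activity 3→3, Activity 4→4.
Schedule Activity 1@2, Activity 2@1, Activity 3@3, Activity 4@4, Activity 5@1, Activity 6@1: d1:10  d2:9  d3:10  d4:9  d5:9  d6:9 — peak 10.
Total mover-days = 56 over 6 days ⇒ peak ≥ ⌈56/6⌉ = 10, so 10 is optimal.

10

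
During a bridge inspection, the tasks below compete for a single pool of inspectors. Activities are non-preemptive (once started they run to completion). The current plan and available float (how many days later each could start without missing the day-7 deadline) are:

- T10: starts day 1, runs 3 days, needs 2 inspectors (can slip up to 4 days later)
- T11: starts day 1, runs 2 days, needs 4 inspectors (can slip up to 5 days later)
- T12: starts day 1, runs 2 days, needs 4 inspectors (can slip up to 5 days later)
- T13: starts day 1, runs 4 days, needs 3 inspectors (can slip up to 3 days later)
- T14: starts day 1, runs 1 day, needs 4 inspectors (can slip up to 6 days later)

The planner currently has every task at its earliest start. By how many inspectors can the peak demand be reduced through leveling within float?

10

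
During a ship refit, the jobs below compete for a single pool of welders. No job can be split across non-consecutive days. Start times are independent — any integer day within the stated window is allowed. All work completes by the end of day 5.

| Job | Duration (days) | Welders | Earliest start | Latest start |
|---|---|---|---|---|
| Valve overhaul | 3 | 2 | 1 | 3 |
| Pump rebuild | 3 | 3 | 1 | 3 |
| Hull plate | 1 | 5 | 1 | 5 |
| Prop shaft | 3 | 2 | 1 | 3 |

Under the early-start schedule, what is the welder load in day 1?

At early start, day 1 has: Valve overhaul, Pump rebuild, Hull plate, Prop shaft.
Demand: 2 + 3 + 5 + 2 = 12.

12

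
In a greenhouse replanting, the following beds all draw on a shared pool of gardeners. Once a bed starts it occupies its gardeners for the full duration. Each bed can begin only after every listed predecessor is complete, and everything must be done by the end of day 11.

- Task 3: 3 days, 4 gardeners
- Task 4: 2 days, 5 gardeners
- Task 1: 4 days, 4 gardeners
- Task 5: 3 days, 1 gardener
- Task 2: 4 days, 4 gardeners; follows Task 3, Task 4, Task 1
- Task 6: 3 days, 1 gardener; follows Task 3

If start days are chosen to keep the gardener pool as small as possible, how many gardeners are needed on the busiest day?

Early-start (Task 3@1, Task 4@1, Task 1@1, Task 5@1, Task 2@5, Task 6@4) gives peak 14: d1:14  d2:14  d3:9  d4:5  d5:5  d6:5  d7:4  d8:4  d9:0  d10:0  d11:0.
Shift Task 4→5, Task 5→4, Task 2→7.
Schedule Task 3@1, Task 4@5, Task 1@1, Task 5@4, Task 2@7, Task 6@4: d1:8  d2:8  d3:8  d4:6  d5:7  d6:7  d7:4  d8:4  d9:4  d10:4  d11:0 — peak 8.

8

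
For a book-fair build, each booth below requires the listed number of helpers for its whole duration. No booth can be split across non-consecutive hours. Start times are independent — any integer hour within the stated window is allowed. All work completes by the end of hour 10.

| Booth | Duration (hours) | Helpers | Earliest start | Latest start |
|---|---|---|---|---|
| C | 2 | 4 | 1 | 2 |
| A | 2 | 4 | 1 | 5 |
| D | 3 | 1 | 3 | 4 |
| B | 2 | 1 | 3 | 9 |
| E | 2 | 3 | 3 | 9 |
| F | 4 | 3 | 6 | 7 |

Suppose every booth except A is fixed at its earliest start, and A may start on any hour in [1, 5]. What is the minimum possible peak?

A@1: h1:8  h2:8  h3:5  h4:5  h5:1  h6:3  h7:3  h8:3  h9:3  h10:0 → peak 8
A@2: h1:4  h2:8  h3:9  h4:5  h5:1  h6:3  h7:3  h8:3  h9:3  h10:0 → peak 9
A@3: h1:4  h2:4  h3:9  h4:9  h5:1  h6:3  h7:3  h8:3  h9:3  h10:0 → peak 9
A@4: h1:4  h2:4  h3:5  h4:9  h5:5  h6:3  h7:3  h8:3  h9:3  h10:0 → peak 9
A@5: h1:4  h2:4  h3:5  h4:5  h5:5  h6:7  h7:3  h8:3  h9:3  h10:0 → peak 7
Best is A@5, peak 7.

7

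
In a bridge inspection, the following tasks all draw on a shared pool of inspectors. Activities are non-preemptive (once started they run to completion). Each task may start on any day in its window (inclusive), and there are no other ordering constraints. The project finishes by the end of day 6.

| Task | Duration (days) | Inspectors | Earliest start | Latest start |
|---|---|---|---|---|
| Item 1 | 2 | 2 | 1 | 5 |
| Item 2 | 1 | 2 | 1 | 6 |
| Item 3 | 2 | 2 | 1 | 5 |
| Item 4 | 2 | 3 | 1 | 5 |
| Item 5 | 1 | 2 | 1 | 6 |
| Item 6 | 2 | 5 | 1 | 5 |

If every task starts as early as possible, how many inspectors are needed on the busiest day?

16

Early-start schedule: Item 1@1, Item 2@1, Item 3@1, Item 4@1, Item 5@1, Item 6@1.
Load per day: day 1: 16, day 2: 12, day 3: 0, day 4: 0, day 5: 0, day 6: 0.
Peak is 16.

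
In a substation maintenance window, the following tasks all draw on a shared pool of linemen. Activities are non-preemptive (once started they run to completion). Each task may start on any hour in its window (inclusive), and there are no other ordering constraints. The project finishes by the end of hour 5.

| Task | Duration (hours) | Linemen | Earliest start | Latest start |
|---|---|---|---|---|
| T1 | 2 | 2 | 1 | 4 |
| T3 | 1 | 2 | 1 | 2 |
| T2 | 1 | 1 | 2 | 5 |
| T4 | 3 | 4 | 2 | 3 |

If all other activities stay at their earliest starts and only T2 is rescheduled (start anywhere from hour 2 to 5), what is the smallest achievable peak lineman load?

T2@2: h1:4  h2:7  h3:4  h4:4  h5:0 → peak 7
T2@3: h1:4  h2:6  h3:5  h4:4  h5:0 → peak 6
T2@4: h1:4  h2:6  h3:4  h4:5  h5:0 → peak 6
T2@5: h1:4  h2:6  h3:4  h4:4  h5:1 → peak 6
Best is T2@3, peak 6.

6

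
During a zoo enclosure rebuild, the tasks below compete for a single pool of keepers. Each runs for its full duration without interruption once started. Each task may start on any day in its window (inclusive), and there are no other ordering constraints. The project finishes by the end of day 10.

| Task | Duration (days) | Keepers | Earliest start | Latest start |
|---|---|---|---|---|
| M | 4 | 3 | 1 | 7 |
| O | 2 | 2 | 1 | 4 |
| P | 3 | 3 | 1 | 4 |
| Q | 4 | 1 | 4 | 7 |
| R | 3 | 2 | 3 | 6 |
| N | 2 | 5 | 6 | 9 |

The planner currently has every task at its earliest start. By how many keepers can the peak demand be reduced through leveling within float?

2

Early-start peak: d1:8  d2:8  d3:8  d4:6  d5:3  d6:6  d7:6  d8:0  d9:0  d10:0 ⇒ 8.
Leveled (M@1, O@1, P@3, Q@5, R@5, N@8): d1:5  d2:5  d3:6  d4:6  d5:6  d6:3  d7:3  d8:6  d9:5  d10:0 ⇒ 6.
Reduction 8 − 6 = 2.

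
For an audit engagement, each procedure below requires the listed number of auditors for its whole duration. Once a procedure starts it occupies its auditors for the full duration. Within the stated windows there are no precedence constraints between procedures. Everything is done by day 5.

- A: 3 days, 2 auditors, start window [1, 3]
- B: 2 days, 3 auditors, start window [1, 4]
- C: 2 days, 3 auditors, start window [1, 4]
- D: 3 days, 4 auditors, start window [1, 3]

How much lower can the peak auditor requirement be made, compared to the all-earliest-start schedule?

Early-start peak: d1:12  d2:12  d3:6  d4:0  d5:0 ⇒ 12.
Leveled (A@1, B@4, C@4, D@1): d1:6  d2:6  d3:6  d4:6  d5:6 ⇒ 6.
Reduction 12 − 6 = 6.

6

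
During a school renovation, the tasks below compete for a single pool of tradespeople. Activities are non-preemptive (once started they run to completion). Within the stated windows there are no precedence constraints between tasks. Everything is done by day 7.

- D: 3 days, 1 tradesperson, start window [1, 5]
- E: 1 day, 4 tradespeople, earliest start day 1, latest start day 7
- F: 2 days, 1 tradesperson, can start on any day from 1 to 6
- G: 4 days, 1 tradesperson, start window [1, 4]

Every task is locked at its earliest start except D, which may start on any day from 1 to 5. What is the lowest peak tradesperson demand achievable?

D@1: d1:7  d2:3  d3:2  d4:1  d5:0  d6:0  d7:0 → peak 7
D@2: d1:6  d2:3  d3:2  d4:2  d5:0  d6:0  d7:0 → peak 6
D@3: d1:6  d2:2  d3:2  d4:2  d5:1  d6:0  d7:0 → peak 6
D@4: d1:6  d2:2  d3:1  d4:2  d5:1  d6:1  d7:0 → peak 6
D@5: d1:6  d2:2  d3:1  d4:1  d5:1  d6:1  d7:1 → peak 6
Best is D@2, peak 6.

6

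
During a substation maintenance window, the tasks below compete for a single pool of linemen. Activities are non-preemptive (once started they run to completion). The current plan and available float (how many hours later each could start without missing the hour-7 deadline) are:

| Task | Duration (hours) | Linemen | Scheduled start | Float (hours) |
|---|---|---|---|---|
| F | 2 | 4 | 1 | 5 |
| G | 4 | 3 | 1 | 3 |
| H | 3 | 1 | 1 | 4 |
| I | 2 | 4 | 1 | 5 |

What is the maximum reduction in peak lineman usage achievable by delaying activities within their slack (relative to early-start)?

5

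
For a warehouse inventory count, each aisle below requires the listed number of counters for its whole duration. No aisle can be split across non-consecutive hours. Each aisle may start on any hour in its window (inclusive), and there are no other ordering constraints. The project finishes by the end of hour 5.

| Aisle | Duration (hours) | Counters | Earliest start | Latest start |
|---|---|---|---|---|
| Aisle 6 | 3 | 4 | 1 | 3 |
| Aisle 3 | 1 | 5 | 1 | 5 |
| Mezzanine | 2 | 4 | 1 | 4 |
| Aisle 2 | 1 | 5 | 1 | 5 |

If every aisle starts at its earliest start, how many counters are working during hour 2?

At early start, hour 2 has: Aisle 6, Mezzanine.
Demand: 4 + 4 = 8.

8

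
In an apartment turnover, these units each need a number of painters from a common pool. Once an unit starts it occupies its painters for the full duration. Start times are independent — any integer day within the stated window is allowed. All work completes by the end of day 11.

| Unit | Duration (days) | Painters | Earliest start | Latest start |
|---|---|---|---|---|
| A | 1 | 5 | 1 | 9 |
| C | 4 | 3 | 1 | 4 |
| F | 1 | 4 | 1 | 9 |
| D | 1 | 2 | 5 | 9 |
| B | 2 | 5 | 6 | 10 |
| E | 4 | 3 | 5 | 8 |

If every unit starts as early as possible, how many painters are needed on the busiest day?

Early-start schedule: A@1, C@1, F@1, D@5, B@6, E@5.
Load per day: day 1: 12, day 2: 3, day 3: 3, day 4: 3, day 5: 5, day 6: 8, day 7: 8, day 8: 3, day 9: 0, day 10: 0, day 11: 0.
Peak is 12.

12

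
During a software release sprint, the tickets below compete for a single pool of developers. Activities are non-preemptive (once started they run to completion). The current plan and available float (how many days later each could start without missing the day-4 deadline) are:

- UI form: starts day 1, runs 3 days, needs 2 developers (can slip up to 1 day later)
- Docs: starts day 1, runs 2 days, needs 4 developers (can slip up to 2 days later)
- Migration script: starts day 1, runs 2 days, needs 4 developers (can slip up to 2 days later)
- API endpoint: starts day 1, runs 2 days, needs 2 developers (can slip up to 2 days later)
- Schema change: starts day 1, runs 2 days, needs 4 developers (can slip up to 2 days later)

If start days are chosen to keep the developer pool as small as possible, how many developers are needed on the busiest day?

10

Early-start (UI form@1, Docs@1, Migration script@1, API endpoint@1, Schema change@1) gives peak 16: d1:16  d2:16  d3:2  d4:0.
Shift API endpoint→3, Schema change→3.
Schedule UI form@1, Docs@1, Migration script@1, API endpoint@3, Schema change@3: d1:10  d2:10  d3:8  d4:6 — peak 10.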